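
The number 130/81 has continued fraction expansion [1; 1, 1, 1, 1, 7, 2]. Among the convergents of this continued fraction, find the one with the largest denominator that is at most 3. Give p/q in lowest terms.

a_0 = 1: 1/1  (≤ bound)
a_1 = 1: 2/1  (≤ bound)
a_2 = 1: 3/2  (≤ bound)
a_3 = 1: 5/3  (≤ bound)
a_4 = 1: 8/5  (> 3, stop)

5/3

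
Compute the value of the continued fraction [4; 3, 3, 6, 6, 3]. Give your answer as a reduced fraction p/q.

5278/1227

a_0 = 4: 4/1
a_1 = 3: 13/3
a_2 = 3: 43/10
a_3 = 6: 271/63
a_4 = 6: 1669/388
a_5 = 3: 5278/1227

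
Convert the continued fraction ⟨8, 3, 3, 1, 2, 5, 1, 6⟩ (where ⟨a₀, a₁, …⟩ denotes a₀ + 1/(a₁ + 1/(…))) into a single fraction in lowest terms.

Start with 6.
1 + 1/(6/1) = 1 + 1/6 = 7/6
5 + 1/(7/6) = 5 + 6/7 = 41/7
2 + 1/(41/7) = 2 + 7/41 = 89/41
1 + 1/(89/41) = 1 + 41/89 = 130/89
3 + 1/(130/89) = 3 + 89/130 = 479/130
3 + 1/(479/130) = 3 + 130/479 = 1567/479
8 + 1/(1567/479) = 8 + 479/1567 = 13015/1567

13015/1567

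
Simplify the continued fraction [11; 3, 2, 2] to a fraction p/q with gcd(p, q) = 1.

192/17

Start with 2.
2 + 1/(2/1) = 2 + 1/2 = 5/2
3 + 1/(5/2) = 3 + 2/5 = 17/5
11 + 1/(17/5) = 11 + 5/17 = 192/17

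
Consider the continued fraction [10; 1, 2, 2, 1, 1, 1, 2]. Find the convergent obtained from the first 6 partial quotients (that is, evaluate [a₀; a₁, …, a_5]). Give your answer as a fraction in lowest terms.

182/17

Start with 1.
1 + 1/(1/1) = 1 + 1/1 = 2/1
2 + 1/(2/1) = 2 + 1/2 = 5/2
2 + 1/(5/2) = 2 + 2/5 = 12/5
1 + 1/(12/5) = 1 + 5/12 = 17/12
10 + 1/(17/12) = 10 + 12/17 = 182/17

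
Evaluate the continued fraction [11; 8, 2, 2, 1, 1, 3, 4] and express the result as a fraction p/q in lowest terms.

a_0 = 11: 11/1
a_1 = 8: 89/8
a_2 = 2: 189/17
a_3 = 2: 467/42
a_4 = 1: 656/59
a_5 = 1: 1123/101
a_6 = 3: 4025/362
a_7 = 4: 17223/1549

17223/1549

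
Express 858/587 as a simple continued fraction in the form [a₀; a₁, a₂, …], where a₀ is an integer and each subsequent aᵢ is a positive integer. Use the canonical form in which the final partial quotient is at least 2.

[1; 2, 6, 45]

858 = 1·587 + 271, so a_0 = 1
587 = 2·271 + 45, so a_1 = 2
271 = 6·45 + 1, so a_2 = 6
45 = 45·1 + 0, so a_3 = 45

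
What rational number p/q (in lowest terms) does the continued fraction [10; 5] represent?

Start with 5.
10 + 1/(5/1) = 10 + 1/5 = 51/5

51/5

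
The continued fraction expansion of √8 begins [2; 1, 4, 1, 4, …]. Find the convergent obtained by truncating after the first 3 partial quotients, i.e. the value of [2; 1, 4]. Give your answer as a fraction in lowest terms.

14/5

Starting at the tail and folding back:
Start with 4.
1 + 1/(4/1) = 1 + 1/4 = 5/4
2 + 1/(5/4) = 2 + 4/5 = 14/5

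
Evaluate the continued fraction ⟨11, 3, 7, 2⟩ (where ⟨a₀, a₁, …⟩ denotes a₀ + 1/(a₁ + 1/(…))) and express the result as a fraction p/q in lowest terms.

Use the convergent recurrence hₖ = aₖ·hₖ₋₁ + hₖ₋₂ (and likewise for the denominators kₖ):
a_0 = 11: 11/1
a_1 = 3: 34/3
a_2 = 7: 249/22
a_3 = 2: 532/47

532/47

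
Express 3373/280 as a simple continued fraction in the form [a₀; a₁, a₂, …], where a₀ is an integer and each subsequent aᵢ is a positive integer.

[12; 21, 1, 1, 6]

⌊3373/280⌋ = 12, remainder 13
⌊280/13⌋ = 21, remainder 7
⌊13/7⌋ = 1, remainder 6
⌊7/6⌋ = 1, remainder 1
⌊6/1⌋ = 6, remainder 0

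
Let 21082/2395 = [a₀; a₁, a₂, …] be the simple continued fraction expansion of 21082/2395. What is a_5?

3

Apply division with remainder until the remainder is 0:
⌊21082/2395⌋ = 8, remainder 1922
⌊2395/1922⌋ = 1, remainder 473
⌊1922/473⌋ = 4, remainder 30
⌊473/30⌋ = 15, remainder 23
⌊30/23⌋ = 1, remainder 7
⌊23/7⌋ = 3, remainder 2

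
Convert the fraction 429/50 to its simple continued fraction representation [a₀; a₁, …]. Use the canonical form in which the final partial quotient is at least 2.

[8; 1, 1, 2, 1, 1, 1, 2]

429 = 8·50 + 29, so a_0 = 8
50 = 1·29 + 21, so a_1 = 1
29 = 1·21 + 8, so a_2 = 1
21 = 2·8 + 5, so a_3 = 2
8 = 1·5 + 3, so a_4 = 1
5 = 1·3 + 2, so a_5 = 1
3 = 1·2 + 1, so a_6 = 1
2 = 2·1 + 0, so a_7 = 2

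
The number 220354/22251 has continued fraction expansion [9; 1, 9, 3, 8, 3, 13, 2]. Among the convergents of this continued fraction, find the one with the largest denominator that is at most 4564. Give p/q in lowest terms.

7972/805

List convergents until the denominator exceeds the bound:
a_0 = 9: 9/1  (≤ bound)
a_1 = 1: 10/1  (≤ bound)
a_2 = 9: 99/10  (≤ bound)
a_3 = 3: 307/31  (≤ bound)
a_4 = 8: 2555/258  (≤ bound)
a_5 = 3: 7972/805  (≤ bound)
a_6 = 13: 106191/10723  (> 4564, stop)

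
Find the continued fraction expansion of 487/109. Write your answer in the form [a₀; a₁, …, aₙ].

487 = 4·109 + 51, so a_0 = 4
109 = 2·51 + 7, so a_1 = 2
51 = 7·7 + 2, so a_2 = 7
7 = 3·2 + 1, so a_3 = 3
2 = 2·1 + 0, so a_4 = 2

[4; 2, 7, 3, 2]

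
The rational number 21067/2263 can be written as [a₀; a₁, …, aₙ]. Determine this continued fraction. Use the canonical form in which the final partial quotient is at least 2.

Apply division with remainder until the remainder is 0:
⌊21067/2263⌋ = 9, remainder 700
⌊2263/700⌋ = 3, remainder 163
⌊700/163⌋ = 4, remainder 48
⌊163/48⌋ = 3, remainder 19
⌊48/19⌋ = 2, remainder 10
⌊19/10⌋ = 1, remainder 9
⌊10/9⌋ = 1, remainder 1
⌊9/1⌋ = 9, remainder 0

[9; 3, 4, 3, 2, 1, 1, 9]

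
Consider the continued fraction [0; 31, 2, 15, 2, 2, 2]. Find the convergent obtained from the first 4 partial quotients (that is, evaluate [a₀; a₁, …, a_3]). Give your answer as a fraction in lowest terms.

Start with 15.
2 + 1/(15/1) = 2 + 1/15 = 31/15
31 + 1/(31/15) = 31 + 15/31 = 976/31
0 + 1/(976/31) = 0 + 31/976 = 31/976

31/976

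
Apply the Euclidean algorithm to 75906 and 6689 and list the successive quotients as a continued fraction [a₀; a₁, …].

[11; 2, 1, 6, 1, 31, 2, 4]

Run the Euclidean algorithm, recording each quotient:
⌊75906/6689⌋ = 11, remainder 2327
⌊6689/2327⌋ = 2, remainder 2035
⌊2327/2035⌋ = 1, remainder 292
⌊2035/292⌋ = 6, remainder 283
⌊292/283⌋ = 1, remainder 9
⌊283/9⌋ = 31, remainder 4
⌊9/4⌋ = 2, remainder 1
⌊4/1⌋ = 4, remainder 0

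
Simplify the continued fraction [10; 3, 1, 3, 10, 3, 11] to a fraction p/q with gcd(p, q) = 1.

55448/5401

Work from the innermost term outward:
Start with 11.
3 + 1/(11/1) = 3 + 1/11 = 34/11
10 + 1/(34/11) = 10 + 11/34 = 351/34
3 + 1/(351/34) = 3 + 34/351 = 1087/351
1 + 1/(1087/351) = 1 + 351/1087 = 1438/1087
3 + 1/(1438/1087) = 3 + 1087/1438 = 5401/1438
10 + 1/(5401/1438) = 10 + 1438/5401 = 55448/5401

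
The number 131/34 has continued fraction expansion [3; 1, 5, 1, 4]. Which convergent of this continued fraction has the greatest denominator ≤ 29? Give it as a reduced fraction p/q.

27/7

List convergents until the denominator exceeds the bound:
a_0 = 3: 3/1  (≤ bound)
a_1 = 1: 4/1  (≤ bound)
a_2 = 5: 23/6  (≤ bound)
a_3 = 1: 27/7  (≤ bound)
a_4 = 4: 131/34  (> 29, stop)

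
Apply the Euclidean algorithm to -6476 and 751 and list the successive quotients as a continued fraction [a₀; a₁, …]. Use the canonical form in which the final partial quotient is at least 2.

-6476 ÷ 751 → quotient -9, remainder 283
751 ÷ 283 → quotient 2, remainder 185
283 ÷ 185 → quotient 1, remainder 98
185 ÷ 98 → quotient 1, remainder 87
98 ÷ 87 → quotient 1, remainder 11
87 ÷ 11 → quotient 7, remainder 10
11 ÷ 10 → quotient 1, remainder 1
10 ÷ 1 → quotient 10, remainder 0

[-9; 2, 1, 1, 1, 7, 1, 10]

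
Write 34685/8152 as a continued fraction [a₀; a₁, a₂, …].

[4; 3, 1, 12, 3, 5, 2, 4]

Repeatedly divide and take the remainder:
34685 = 4·8152 + 2077, so a_0 = 4
8152 = 3·2077 + 1921, so a_1 = 3
2077 = 1·1921 + 156, so a_2 = 1
1921 = 12·156 + 49, so a_3 = 12
156 = 3·49 + 9, so a_4 = 3
49 = 5·9 + 4, so a_5 = 5
9 = 2·4 + 1, so a_6 = 2
4 = 4·1 + 0, so a_7 = 4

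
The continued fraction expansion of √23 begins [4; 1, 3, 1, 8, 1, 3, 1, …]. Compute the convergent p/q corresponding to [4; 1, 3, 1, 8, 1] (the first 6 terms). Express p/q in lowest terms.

235/49

Compute successive convergents:
a_0 = 4: 4/1
a_1 = 1: 5/1
a_2 = 3: 19/4
a_3 = 1: 24/5
a_4 = 8: 211/44
a_5 = 1: 235/49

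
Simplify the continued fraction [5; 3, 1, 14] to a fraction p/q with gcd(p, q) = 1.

310/59

Build up convergents one term at a time:
a_0 = 5: 5/1
a_1 = 3: 16/3
a_2 = 1: 21/4
a_3 = 14: 310/59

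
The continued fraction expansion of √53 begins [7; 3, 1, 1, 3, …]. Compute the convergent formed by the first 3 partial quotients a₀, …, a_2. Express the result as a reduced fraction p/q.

29/4

a_0 = 7: 7/1
a_1 = 3: 22/3
a_2 = 1: 29/4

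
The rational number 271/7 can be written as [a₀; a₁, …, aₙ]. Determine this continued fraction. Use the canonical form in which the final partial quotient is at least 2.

[38; 1, 2, 2]

271 ÷ 7 → quotient 38, remainder 5
7 ÷ 5 → quotient 1, remainder 2
5 ÷ 2 → quotient 2, remainder 1
2 ÷ 1 → quotient 2, remainder 0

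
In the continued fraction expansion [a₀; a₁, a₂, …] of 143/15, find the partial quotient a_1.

Repeatedly divide and take the remainder:
⌊143/15⌋ = 9, remainder 8
⌊15/8⌋ = 1, remainder 7

1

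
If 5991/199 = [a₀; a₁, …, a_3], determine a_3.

⌊5991/199⌋ = 30, remainder 21
⌊199/21⌋ = 9, remainder 10
⌊21/10⌋ = 2, remainder 1
⌊10/1⌋ = 10, remainder 0

10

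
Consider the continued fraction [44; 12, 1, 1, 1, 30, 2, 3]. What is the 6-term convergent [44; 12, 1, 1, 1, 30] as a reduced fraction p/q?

51352/1165

Start with 30.
1 + 1/(30/1) = 1 + 1/30 = 31/30
1 + 1/(31/30) = 1 + 30/31 = 61/31
1 + 1/(61/31) = 1 + 31/61 = 92/61
12 + 1/(92/61) = 12 + 61/92 = 1165/92
44 + 1/(1165/92) = 44 + 92/1165 = 51352/1165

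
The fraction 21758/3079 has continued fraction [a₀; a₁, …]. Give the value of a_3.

Run the Euclidean algorithm, recording each quotient:
21758 ÷ 3079 → quotient 7, remainder 205
3079 ÷ 205 → quotient 15, remainder 4
205 ÷ 4 → quotient 51, remainder 1
4 ÷ 1 → quotient 4, remainder 0

4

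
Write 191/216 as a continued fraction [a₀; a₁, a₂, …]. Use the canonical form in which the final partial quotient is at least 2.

[0; 1, 7, 1, 1, 1, 3, 2]

191 ÷ 216 → quotient 0, remainder 191
216 ÷ 191 → quotient 1, remainder 25
191 ÷ 25 → quotient 7, remainder 16
25 ÷ 16 → quotient 1, remainder 9
16 ÷ 9 → quotient 1, remainder 7
9 ÷ 7 → quotient 1, remainder 2
7 ÷ 2 → quotient 3, remainder 1
2 ÷ 1 → quotient 2, remainder 0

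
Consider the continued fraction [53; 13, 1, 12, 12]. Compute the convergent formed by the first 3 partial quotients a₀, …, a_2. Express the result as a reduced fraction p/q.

Use the convergent recurrence hₖ = aₖ·hₖ₋₁ + hₖ₋₂ (and likewise for the denominators kₖ):
a_0 = 53: 53/1
a_1 = 13: 690/13
a_2 = 1: 743/14

743/14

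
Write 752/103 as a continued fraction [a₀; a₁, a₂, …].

[7; 3, 3, 10]

Run the Euclidean algorithm, recording each quotient:
752 ÷ 103 → quotient 7, remainder 31
103 ÷ 31 → quotient 3, remainder 10
31 ÷ 10 → quotient 3, remainder 1
10 ÷ 1 → quotient 10, remainder 0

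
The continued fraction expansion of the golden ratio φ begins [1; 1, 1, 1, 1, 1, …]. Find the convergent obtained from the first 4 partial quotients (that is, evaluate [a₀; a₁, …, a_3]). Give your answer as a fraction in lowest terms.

Collapse the nested fraction from the inside out:
Start with 1.
1 + 1/(1/1) = 1 + 1/1 = 2/1
1 + 1/(2/1) = 1 + 1/2 = 3/2
1 + 1/(3/2) = 1 + 2/3 = 5/3

5/3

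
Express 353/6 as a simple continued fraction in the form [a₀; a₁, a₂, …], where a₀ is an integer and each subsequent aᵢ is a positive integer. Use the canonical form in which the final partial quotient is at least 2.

353 ÷ 6 → quotient 58, remainder 5
6 ÷ 5 → quotient 1, remainder 1
5 ÷ 1 → quotient 5, remainder 0

[58; 1, 5]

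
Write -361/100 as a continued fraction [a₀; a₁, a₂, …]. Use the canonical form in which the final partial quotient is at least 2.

Apply division with remainder until the remainder is 0:
-361 ÷ 100 → quotient -4, remainder 39
100 ÷ 39 → quotient 2, remainder 22
39 ÷ 22 → quotient 1, remainder 17
22 ÷ 17 → quotient 1, remainder 5
17 ÷ 5 → quotient 3, remainder 2
5 ÷ 2 → quotient 2, remainder 1
2 ÷ 1 → quotient 2, remainder 0

[-4; 2, 1, 1, 3, 2, 2]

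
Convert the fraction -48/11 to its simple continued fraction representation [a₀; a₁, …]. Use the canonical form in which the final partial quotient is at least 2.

-48 ÷ 11 → quotient -5, remainder 7
11 ÷ 7 → quotient 1, remainder 4
7 ÷ 4 → quotient 1, remainder 3
4 ÷ 3 → quotient 1, remainder 1
3 ÷ 1 → quotient 3, remainder 0

[-5; 1, 1, 1, 3]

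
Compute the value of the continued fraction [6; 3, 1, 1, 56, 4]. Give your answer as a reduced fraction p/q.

10000/1591

a_0 = 6: 6/1
a_1 = 3: 19/3
a_2 = 1: 25/4
a_3 = 1: 44/7
a_4 = 56: 2489/396
a_5 = 4: 10000/1591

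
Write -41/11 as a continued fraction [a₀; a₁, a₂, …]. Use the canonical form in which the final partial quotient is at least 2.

[-4; 3, 1, 2]

Run the Euclidean algorithm, recording each quotient:
-41 = -4·11 + 3, so a_0 = -4
11 = 3·3 + 2, so a_1 = 3
3 = 1·2 + 1, so a_2 = 1
2 = 2·1 + 0, so a_3 = 2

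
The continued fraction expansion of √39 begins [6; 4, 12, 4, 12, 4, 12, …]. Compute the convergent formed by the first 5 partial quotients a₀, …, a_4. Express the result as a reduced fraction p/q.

15294/2449

Build up convergents one term at a time:
a_0 = 6: 6/1
a_1 = 4: 25/4
a_2 = 12: 306/49
a_3 = 4: 1249/200
a_4 = 12: 15294/2449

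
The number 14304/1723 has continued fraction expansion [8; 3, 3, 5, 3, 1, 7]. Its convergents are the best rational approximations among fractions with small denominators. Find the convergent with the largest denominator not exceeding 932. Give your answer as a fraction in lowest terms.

List convergents until the denominator exceeds the bound:
a_0 = 8: 8/1  (≤ bound)
a_1 = 3: 25/3  (≤ bound)
a_2 = 3: 83/10  (≤ bound)
a_3 = 5: 440/53  (≤ bound)
a_4 = 3: 1403/169  (≤ bound)
a_5 = 1: 1843/222  (≤ bound)
a_6 = 7: 14304/1723  (> 932, stop)

1843/222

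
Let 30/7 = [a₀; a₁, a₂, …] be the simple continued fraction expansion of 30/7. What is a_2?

2

Repeatedly divide and take the remainder:
30 ÷ 7 → quotient 4, remainder 2
7 ÷ 2 → quotient 3, remainder 1
2 ÷ 1 → quotient 2, remainder 0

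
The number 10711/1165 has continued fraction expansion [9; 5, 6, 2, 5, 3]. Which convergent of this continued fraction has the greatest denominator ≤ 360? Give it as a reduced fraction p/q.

616/67

List convergents until the denominator exceeds the bound:
a_0 = 9: 9/1  (≤ bound)
a_1 = 5: 46/5  (≤ bound)
a_2 = 6: 285/31  (≤ bound)
a_3 = 2: 616/67  (≤ bound)
a_4 = 5: 3365/366  (> 360, stop)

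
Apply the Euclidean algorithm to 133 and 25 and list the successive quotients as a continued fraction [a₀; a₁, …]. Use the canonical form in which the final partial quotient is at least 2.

⌊133/25⌋ = 5, remainder 8
⌊25/8⌋ = 3, remainder 1
⌊8/1⌋ = 8, remainder 0

[5; 3, 8]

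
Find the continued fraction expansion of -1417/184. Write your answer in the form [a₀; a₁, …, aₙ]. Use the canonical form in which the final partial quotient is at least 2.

⌊-1417/184⌋ = -8, remainder 55
⌊184/55⌋ = 3, remainder 19
⌊55/19⌋ = 2, remainder 17
⌊19/17⌋ = 1, remainder 2
⌊17/2⌋ = 8, remainder 1
⌊2/1⌋ = 2, remainder 0

[-8; 3, 2, 1, 8, 2]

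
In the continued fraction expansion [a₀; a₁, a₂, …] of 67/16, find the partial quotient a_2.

⌊67/16⌋ = 4, remainder 3
⌊16/3⌋ = 5, remainder 1
⌊3/1⌋ = 3, remainder 0

3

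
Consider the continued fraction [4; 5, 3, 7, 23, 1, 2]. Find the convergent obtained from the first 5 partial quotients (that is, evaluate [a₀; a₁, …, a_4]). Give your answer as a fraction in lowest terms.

a_0 = 4: 4/1
a_1 = 5: 21/5
a_2 = 3: 67/16
a_3 = 7: 490/117
a_4 = 23: 11337/2707

11337/2707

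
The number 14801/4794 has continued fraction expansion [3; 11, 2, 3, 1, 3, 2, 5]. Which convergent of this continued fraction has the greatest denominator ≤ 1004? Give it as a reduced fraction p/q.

List convergents until the denominator exceeds the bound:
a_0 = 3: 3/1  (≤ bound)
a_1 = 11: 34/11  (≤ bound)
a_2 = 2: 71/23  (≤ bound)
a_3 = 3: 247/80  (≤ bound)
a_4 = 1: 318/103  (≤ bound)
a_5 = 3: 1201/389  (≤ bound)
a_6 = 2: 2720/881  (≤ bound)
a_7 = 5: 14801/4794  (> 1004, stop)

2720/881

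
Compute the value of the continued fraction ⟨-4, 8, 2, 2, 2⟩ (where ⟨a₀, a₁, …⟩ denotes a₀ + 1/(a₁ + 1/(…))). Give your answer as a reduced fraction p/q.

Build up convergents one term at a time:
a_0 = -4: -4/1
a_1 = 8: -31/8
a_2 = 2: -66/17
a_3 = 2: -163/42
a_4 = 2: -392/101

-392/101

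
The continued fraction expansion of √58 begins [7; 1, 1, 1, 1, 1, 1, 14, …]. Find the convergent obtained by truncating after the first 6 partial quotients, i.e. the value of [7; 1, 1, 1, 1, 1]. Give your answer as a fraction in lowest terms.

61/8

a_0 = 7: 7/1
a_1 = 1: 8/1
a_2 = 1: 15/2
a_3 = 1: 23/3
a_4 = 1: 38/5
a_5 = 1: 61/8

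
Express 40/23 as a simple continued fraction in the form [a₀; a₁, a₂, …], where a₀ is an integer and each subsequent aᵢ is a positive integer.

[1; 1, 2, 1, 5]

40 ÷ 23 → quotient 1, remainder 17
23 ÷ 17 → quotient 1, remainder 6
17 ÷ 6 → quotient 2, remainder 5
6 ÷ 5 → quotient 1, remainder 1
5 ÷ 1 → quotient 5, remainder 0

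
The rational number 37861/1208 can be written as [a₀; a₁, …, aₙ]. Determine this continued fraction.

[31; 2, 1, 12, 3, 10]

37861 ÷ 1208 → quotient 31, remainder 413
1208 ÷ 413 → quotient 2, remainder 382
413 ÷ 382 → quotient 1, remainder 31
382 ÷ 31 → quotient 12, remainder 10
31 ÷ 10 → quotient 3, remainder 1
10 ÷ 1 → quotient 10, remainder 0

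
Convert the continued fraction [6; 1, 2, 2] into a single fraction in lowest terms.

47/7

Work from the innermost term outward:
Start with 2.
2 + 1/(2/1) = 2 + 1/2 = 5/2
1 + 1/(5/2) = 1 + 2/5 = 7/5
6 + 1/(7/5) = 6 + 5/7 = 47/7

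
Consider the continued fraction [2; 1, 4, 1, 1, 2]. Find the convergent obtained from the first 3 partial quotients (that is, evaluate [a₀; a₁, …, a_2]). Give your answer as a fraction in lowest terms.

Work from the innermost term outward:
Start with 4.
1 + 1/(4/1) = 1 + 1/4 = 5/4
2 + 1/(5/4) = 2 + 4/5 = 14/5

14/5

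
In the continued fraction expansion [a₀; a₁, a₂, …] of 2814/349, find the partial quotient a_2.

1

2814 ÷ 349 → quotient 8, remainder 22
349 ÷ 22 → quotient 15, remainder 19
22 ÷ 19 → quotient 1, remainder 3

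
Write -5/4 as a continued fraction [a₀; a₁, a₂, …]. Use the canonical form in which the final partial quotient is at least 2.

[-2; 1, 3]

Run the Euclidean algorithm, recording each quotient:
-5 ÷ 4 → quotient -2, remainder 3
4 ÷ 3 → quotient 1, remainder 1
3 ÷ 1 → quotient 3, remainder 0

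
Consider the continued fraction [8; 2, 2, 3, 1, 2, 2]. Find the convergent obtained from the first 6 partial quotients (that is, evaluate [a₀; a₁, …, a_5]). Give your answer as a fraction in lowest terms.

Start with 2.
1 + 1/(2/1) = 1 + 1/2 = 3/2
3 + 1/(3/2) = 3 + 2/3 = 11/3
2 + 1/(11/3) = 2 + 3/11 = 25/11
2 + 1/(25/11) = 2 + 11/25 = 61/25
8 + 1/(61/25) = 8 + 25/61 = 513/61

513/61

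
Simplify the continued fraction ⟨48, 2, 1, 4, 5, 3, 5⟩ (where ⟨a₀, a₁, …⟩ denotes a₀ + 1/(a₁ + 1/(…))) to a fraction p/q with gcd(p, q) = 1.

Work from the innermost term outward:
Start with 5.
3 + 1/(5/1) = 3 + 1/5 = 16/5
5 + 1/(16/5) = 5 + 5/16 = 85/16
4 + 1/(85/16) = 4 + 16/85 = 356/85
1 + 1/(356/85) = 1 + 85/356 = 441/356
2 + 1/(441/356) = 2 + 356/441 = 1238/441
48 + 1/(1238/441) = 48 + 441/1238 = 59865/1238

59865/1238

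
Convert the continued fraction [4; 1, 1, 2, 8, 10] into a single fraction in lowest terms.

Build up convergents one term at a time:
a_0 = 4: 4/1
a_1 = 1: 5/1
a_2 = 1: 9/2
a_3 = 2: 23/5
a_4 = 8: 193/42
a_5 = 10: 1953/425

1953/425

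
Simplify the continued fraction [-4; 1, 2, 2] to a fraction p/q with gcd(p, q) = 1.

a_0 = -4: -4/1
a_1 = 1: -3/1
a_2 = 2: -10/3
a_3 = 2: -23/7

-23/7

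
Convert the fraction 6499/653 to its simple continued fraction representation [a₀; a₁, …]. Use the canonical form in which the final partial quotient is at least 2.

⌊6499/653⌋ = 9, remainder 622
⌊653/622⌋ = 1, remainder 31
⌊622/31⌋ = 20, remainder 2
⌊31/2⌋ = 15, remainder 1
⌊2/1⌋ = 2, remainder 0

[9; 1, 20, 15, 2]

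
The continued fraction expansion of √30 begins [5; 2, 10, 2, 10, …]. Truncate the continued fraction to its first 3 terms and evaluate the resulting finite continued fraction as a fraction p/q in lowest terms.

Start with 10.
2 + 1/(10/1) = 2 + 1/10 = 21/10
5 + 1/(21/10) = 5 + 10/21 = 115/21

115/21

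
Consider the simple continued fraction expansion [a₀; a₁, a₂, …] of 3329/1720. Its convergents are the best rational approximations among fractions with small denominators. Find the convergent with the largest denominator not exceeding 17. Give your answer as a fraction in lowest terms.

29/15

a_0 = 1: 1/1  (≤ bound)
a_1 = 1: 2/1  (≤ bound)
a_2 = 14: 29/15  (≤ bound)
a_3 = 2: 60/31  (> 17, stop)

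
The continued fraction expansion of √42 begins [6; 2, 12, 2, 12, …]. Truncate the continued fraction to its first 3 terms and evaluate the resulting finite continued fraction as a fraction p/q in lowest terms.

162/25

a_0 = 6: 6/1
a_1 = 2: 13/2
a_2 = 12: 162/25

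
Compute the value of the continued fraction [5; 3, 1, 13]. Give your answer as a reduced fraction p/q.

289/55

Compute successive convergents:
a_0 = 5: 5/1
a_1 = 3: 16/3
a_2 = 1: 21/4
a_3 = 13: 289/55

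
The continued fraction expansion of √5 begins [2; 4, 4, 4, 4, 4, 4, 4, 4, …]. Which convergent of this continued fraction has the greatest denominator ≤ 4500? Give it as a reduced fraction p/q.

a_0 = 2: 2/1  (≤ bound)
a_1 = 4: 9/4  (≤ bound)
a_2 = 4: 38/17  (≤ bound)
a_3 = 4: 161/72  (≤ bound)
a_4 = 4: 682/305  (≤ bound)
a_5 = 4: 2889/1292  (≤ bound)
a_6 = 4: 12238/5473  (> 4500, stop)

2889/1292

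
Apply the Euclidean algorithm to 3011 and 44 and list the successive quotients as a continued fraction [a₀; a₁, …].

[68; 2, 3, 6]

3011 ÷ 44 → quotient 68, remainder 19
44 ÷ 19 → quotient 2, remainder 6
19 ÷ 6 → quotient 3, remainder 1
6 ÷ 1 → quotient 6, remainder 0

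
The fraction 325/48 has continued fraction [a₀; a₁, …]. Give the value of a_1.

1

Run the Euclidean algorithm, recording each quotient:
325 ÷ 48 → quotient 6, remainder 37
48 ÷ 37 → quotient 1, remainder 11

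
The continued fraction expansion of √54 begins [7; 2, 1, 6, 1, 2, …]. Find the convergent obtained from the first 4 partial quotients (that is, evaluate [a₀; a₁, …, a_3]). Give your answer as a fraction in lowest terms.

147/20

Start with 6.
1 + 1/(6/1) = 1 + 1/6 = 7/6
2 + 1/(7/6) = 2 + 6/7 = 20/7
7 + 1/(20/7) = 7 + 7/20 = 147/20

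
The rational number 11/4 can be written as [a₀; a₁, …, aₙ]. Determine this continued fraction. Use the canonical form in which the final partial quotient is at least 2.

[2; 1, 3]

⌊11/4⌋ = 2, remainder 3
⌊4/3⌋ = 1, remainder 1
⌊3/1⌋ = 3, remainder 0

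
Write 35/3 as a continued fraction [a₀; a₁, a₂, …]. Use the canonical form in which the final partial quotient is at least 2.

Repeatedly divide and take the remainder:
⌊35/3⌋ = 11, remainder 2
⌊3/2⌋ = 1, remainder 1
⌊2/1⌋ = 2, remainder 0

[11; 1, 2]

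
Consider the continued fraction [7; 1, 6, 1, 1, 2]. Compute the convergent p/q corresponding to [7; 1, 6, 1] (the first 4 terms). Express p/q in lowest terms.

63/8

Work from the innermost term outward:
Start with 1.
6 + 1/(1/1) = 6 + 1/1 = 7/1
1 + 1/(7/1) = 1 + 1/7 = 8/7
7 + 1/(8/7) = 7 + 7/8 = 63/8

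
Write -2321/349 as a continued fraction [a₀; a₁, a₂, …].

-2321 = -7·349 + 122, so a_0 = -7
349 = 2·122 + 105, so a_1 = 2
122 = 1·105 + 17, so a_2 = 1
105 = 6·17 + 3, so a_3 = 6
17 = 5·3 + 2, so a_4 = 5
3 = 1·2 + 1, so a_5 = 1
2 = 2·1 + 0, so a_6 = 2

[-7; 2, 1, 6, 5, 1, 2]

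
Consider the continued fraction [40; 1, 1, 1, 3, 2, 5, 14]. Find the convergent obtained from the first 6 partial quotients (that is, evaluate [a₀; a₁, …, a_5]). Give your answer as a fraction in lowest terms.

a_0 = 40: 40/1
a_1 = 1: 41/1
a_2 = 1: 81/2
a_3 = 1: 122/3
a_4 = 3: 447/11
a_5 = 2: 1016/25

1016/25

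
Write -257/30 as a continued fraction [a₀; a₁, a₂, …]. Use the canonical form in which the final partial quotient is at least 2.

⌊-257/30⌋ = -9, remainder 13
⌊30/13⌋ = 2, remainder 4
⌊13/4⌋ = 3, remainder 1
⌊4/1⌋ = 4, remainder 0

[-9; 2, 3, 4]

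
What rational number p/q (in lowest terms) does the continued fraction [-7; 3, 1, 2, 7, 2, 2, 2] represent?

-6910/1027

Start with 2.
2 + 1/(2/1) = 2 + 1/2 = 5/2
2 + 1/(5/2) = 2 + 2/5 = 12/5
7 + 1/(12/5) = 7 + 5/12 = 89/12
2 + 1/(89/12) = 2 + 12/89 = 190/89
1 + 1/(190/89) = 1 + 89/190 = 279/190
3 + 1/(279/190) = 3 + 190/279 = 1027/279
-7 + 1/(1027/279) = -7 + 279/1027 = -6910/1027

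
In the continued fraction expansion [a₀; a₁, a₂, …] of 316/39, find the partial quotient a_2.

⌊316/39⌋ = 8, remainder 4
⌊39/4⌋ = 9, remainder 3
⌊4/3⌋ = 1, remainder 1

1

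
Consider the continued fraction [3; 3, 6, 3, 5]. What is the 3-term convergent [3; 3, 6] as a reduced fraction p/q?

Compute successive convergents:
a_0 = 3: 3/1
a_1 = 3: 10/3
a_2 = 6: 63/19

63/19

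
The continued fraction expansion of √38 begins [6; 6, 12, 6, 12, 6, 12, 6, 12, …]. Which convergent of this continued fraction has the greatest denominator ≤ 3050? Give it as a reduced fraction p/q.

a_0 = 6: 6/1  (≤ bound)
a_1 = 6: 37/6  (≤ bound)
a_2 = 12: 450/73  (≤ bound)
a_3 = 6: 2737/444  (≤ bound)
a_4 = 12: 33294/5401  (> 3050, stop)

2737/444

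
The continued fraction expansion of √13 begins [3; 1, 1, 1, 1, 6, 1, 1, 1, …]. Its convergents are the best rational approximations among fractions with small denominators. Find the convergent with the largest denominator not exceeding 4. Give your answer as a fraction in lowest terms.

11/3

a_0 = 3: 3/1  (≤ bound)
a_1 = 1: 4/1  (≤ bound)
a_2 = 1: 7/2  (≤ bound)
a_3 = 1: 11/3  (≤ bound)
a_4 = 1: 18/5  (> 4, stop)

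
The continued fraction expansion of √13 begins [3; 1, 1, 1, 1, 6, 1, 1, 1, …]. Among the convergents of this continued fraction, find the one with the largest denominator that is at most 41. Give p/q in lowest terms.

137/38

List convergents until the denominator exceeds the bound:
a_0 = 3: 3/1  (≤ bound)
a_1 = 1: 4/1  (≤ bound)
a_2 = 1: 7/2  (≤ bound)
a_3 = 1: 11/3  (≤ bound)
a_4 = 1: 18/5  (≤ bound)
a_5 = 6: 119/33  (≤ bound)
a_6 = 1: 137/38  (≤ bound)
a_7 = 1: 256/71  (> 41, stop)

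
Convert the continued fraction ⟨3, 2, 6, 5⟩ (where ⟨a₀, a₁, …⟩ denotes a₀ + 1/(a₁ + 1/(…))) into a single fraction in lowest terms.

232/67

Compute successive convergents:
a_0 = 3: 3/1
a_1 = 2: 7/2
a_2 = 6: 45/13
a_3 = 5: 232/67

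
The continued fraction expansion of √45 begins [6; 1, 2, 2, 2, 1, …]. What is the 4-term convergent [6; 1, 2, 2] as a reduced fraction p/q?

Work from the innermost term outward:
Start with 2.
2 + 1/(2/1) = 2 + 1/2 = 5/2
1 + 1/(5/2) = 1 + 2/5 = 7/5
6 + 1/(7/5) = 6 + 5/7 = 47/7

47/7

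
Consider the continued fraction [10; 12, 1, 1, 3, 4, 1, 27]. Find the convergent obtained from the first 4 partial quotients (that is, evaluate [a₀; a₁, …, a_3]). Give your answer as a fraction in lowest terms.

Start with 1.
1 + 1/(1/1) = 1 + 1/1 = 2/1
12 + 1/(2/1) = 12 + 1/2 = 25/2
10 + 1/(25/2) = 10 + 2/25 = 252/25

252/25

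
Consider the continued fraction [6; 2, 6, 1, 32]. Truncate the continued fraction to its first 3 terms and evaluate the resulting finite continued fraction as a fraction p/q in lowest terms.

84/13

a_0 = 6: 6/1
a_1 = 2: 13/2
a_2 = 6: 84/13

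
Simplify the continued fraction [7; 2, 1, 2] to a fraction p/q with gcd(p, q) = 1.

Start with 2.
1 + 1/(2/1) = 1 + 1/2 = 3/2
2 + 1/(3/2) = 2 + 2/3 = 8/3
7 + 1/(8/3) = 7 + 3/8 = 59/8

59/8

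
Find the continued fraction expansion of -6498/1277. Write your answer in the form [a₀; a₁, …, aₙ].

[-6; 1, 10, 3, 3, 11]

Repeatedly divide and take the remainder:
-6498 ÷ 1277 → quotient -6, remainder 1164
1277 ÷ 1164 → quotient 1, remainder 113
1164 ÷ 113 → quotient 10, remainder 34
113 ÷ 34 → quotient 3, remainder 11
34 ÷ 11 → quotient 3, remainder 1
11 ÷ 1 → quotient 11, remainder 0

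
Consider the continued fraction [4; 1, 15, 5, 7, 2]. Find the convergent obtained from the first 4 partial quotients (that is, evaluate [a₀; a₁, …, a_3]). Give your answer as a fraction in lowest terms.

400/81

Start with 5.
15 + 1/(5/1) = 15 + 1/5 = 76/5
1 + 1/(76/5) = 1 + 5/76 = 81/76
4 + 1/(81/76) = 4 + 76/81 = 400/81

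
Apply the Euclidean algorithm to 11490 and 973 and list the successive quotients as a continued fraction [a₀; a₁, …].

11490 = 11·973 + 787, so a_0 = 11
973 = 1·787 + 186, so a_1 = 1
787 = 4·186 + 43, so a_2 = 4
186 = 4·43 + 14, so a_3 = 4
43 = 3·14 + 1, so a_4 = 3
14 = 14·1 + 0, so a_5 = 14

[11; 1, 4, 4, 3, 14]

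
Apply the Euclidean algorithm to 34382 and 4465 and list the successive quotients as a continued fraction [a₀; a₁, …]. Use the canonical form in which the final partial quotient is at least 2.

[7; 1, 2, 2, 1, 29, 15]

⌊34382/4465⌋ = 7, remainder 3127
⌊4465/3127⌋ = 1, remainder 1338
⌊3127/1338⌋ = 2, remainder 451
⌊1338/451⌋ = 2, remainder 436
⌊451/436⌋ = 1, remainder 15
⌊436/15⌋ = 29, remainder 1
⌊15/1⌋ = 15, remainder 0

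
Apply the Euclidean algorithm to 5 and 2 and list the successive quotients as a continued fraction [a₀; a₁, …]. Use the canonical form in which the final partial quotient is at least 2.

[2; 2]

Apply division with remainder until the remainder is 0:
⌊5/2⌋ = 2, remainder 1
⌊2/1⌋ = 2, remainder 0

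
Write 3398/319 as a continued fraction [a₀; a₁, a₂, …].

[10; 1, 1, 1, 6, 1, 13]

Repeatedly divide and take the remainder:
3398 ÷ 319 → quotient 10, remainder 208
319 ÷ 208 → quotient 1, remainder 111
208 ÷ 111 → quotient 1, remainder 97
111 ÷ 97 → quotient 1, remainder 14
97 ÷ 14 → quotient 6, remainder 13
14 ÷ 13 → quotient 1, remainder 1
13 ÷ 1 → quotient 13, remainder 0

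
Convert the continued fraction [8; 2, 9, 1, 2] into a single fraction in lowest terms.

Use the convergent recurrence hₖ = aₖ·hₖ₋₁ + hₖ₋₂ (and likewise for the denominators kₖ):
a_0 = 8: 8/1
a_1 = 2: 17/2
a_2 = 9: 161/19
a_3 = 1: 178/21
a_4 = 2: 517/61

517/61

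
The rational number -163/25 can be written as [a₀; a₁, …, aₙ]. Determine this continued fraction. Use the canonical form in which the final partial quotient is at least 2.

[-7; 2, 12]

-163 = -7·25 + 12, so a_0 = -7
25 = 2·12 + 1, so a_1 = 2
12 = 12·1 + 0, so a_2 = 12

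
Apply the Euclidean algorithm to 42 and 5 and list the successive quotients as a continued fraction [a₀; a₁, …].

42 = 8·5 + 2, so a_0 = 8
5 = 2·2 + 1, so a_1 = 2
2 = 2·1 + 0, so a_2 = 2

[8; 2, 2]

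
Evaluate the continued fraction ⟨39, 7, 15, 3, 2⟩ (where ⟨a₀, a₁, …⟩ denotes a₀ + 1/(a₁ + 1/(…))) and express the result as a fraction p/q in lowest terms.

a_0 = 39: 39/1
a_1 = 7: 274/7
a_2 = 15: 4149/106
a_3 = 3: 12721/325
a_4 = 2: 29591/756

29591/756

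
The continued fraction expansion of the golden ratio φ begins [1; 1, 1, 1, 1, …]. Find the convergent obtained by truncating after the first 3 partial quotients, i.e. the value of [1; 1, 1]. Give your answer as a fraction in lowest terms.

a_0 = 1: 1/1
a_1 = 1: 2/1
a_2 = 1: 3/2

3/2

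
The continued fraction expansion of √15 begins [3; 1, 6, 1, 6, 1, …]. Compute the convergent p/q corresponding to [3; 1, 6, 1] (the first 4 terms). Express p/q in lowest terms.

Compute successive convergents:
a_0 = 3: 3/1
a_1 = 1: 4/1
a_2 = 6: 27/7
a_3 = 1: 31/8

31/8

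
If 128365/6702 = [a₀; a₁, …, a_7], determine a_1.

6

Apply division with remainder until the remainder is 0:
128365 = 19·6702 + 1027, so a_0 = 19
6702 = 6·1027 + 540, so a_1 = 6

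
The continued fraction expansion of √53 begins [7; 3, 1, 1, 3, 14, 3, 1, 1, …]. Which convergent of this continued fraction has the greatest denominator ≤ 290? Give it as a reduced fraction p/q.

a_0 = 7: 7/1  (≤ bound)
a_1 = 3: 22/3  (≤ bound)
a_2 = 1: 29/4  (≤ bound)
a_3 = 1: 51/7  (≤ bound)
a_4 = 3: 182/25  (≤ bound)
a_5 = 14: 2599/357  (> 290, stop)

182/25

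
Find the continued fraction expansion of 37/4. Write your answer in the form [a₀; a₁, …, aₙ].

Run the Euclidean algorithm, recording each quotient:
37 ÷ 4 → quotient 9, remainder 1
4 ÷ 1 → quotient 4, remainder 0

[9; 4]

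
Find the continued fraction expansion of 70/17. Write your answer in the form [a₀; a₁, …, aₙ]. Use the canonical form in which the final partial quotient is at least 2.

Repeatedly divide and take the remainder:
70 ÷ 17 → quotient 4, remainder 2
17 ÷ 2 → quotient 8, remainder 1
2 ÷ 1 → quotient 2, remainder 0

[4; 8, 2]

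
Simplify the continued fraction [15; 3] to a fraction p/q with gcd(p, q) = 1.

a_0 = 15: 15/1
a_1 = 3: 46/3

46/3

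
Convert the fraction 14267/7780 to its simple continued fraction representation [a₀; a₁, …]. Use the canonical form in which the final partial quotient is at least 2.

[1; 1, 5, 58, 1, 3, 2, 2]

Apply division with remainder until the remainder is 0:
⌊14267/7780⌋ = 1, remainder 6487
⌊7780/6487⌋ = 1, remainder 1293
⌊6487/1293⌋ = 5, remainder 22
⌊1293/22⌋ = 58, remainder 17
⌊22/17⌋ = 1, remainder 5
⌊17/5⌋ = 3, remainder 2
⌊5/2⌋ = 2, remainder 1
⌊2/1⌋ = 2, remainder 0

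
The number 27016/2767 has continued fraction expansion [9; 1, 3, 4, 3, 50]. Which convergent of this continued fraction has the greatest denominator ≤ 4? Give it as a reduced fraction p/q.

a_0 = 9: 9/1  (≤ bound)
a_1 = 1: 10/1  (≤ bound)
a_2 = 3: 39/4  (≤ bound)
a_3 = 4: 166/17  (> 4, stop)

39/4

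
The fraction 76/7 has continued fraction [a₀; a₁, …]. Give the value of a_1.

1

Repeatedly divide and take the remainder:
76 = 10·7 + 6, so a_0 = 10
7 = 1·6 + 1, so a_1 = 1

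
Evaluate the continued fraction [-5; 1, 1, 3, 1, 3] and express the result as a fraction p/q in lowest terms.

-151/34

Work from the innermost term outward:
Start with 3.
1 + 1/(3/1) = 1 + 1/3 = 4/3
3 + 1/(4/3) = 3 + 3/4 = 15/4
1 + 1/(15/4) = 1 + 4/15 = 19/15
1 + 1/(19/15) = 1 + 15/19 = 34/19
-5 + 1/(34/19) = -5 + 19/34 = -151/34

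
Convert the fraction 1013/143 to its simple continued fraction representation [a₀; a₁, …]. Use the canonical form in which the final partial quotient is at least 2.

1013 ÷ 143 → quotient 7, remainder 12
143 ÷ 12 → quotient 11, remainder 11
12 ÷ 11 → quotient 1, remainder 1
11 ÷ 1 → quotient 11, remainder 0

[7; 11, 1, 11]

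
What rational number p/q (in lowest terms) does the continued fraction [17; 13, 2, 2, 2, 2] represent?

Start with 2.
2 + 1/(2/1) = 2 + 1/2 = 5/2
2 + 1/(5/2) = 2 + 2/5 = 12/5
2 + 1/(12/5) = 2 + 5/12 = 29/12
13 + 1/(29/12) = 13 + 12/29 = 389/29
17 + 1/(389/29) = 17 + 29/389 = 6642/389

6642/389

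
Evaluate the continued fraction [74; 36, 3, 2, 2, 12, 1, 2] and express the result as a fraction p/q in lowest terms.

1792059/24208

Start with 2.
1 + 1/(2/1) = 1 + 1/2 = 3/2
12 + 1/(3/2) = 12 + 2/3 = 38/3
2 + 1/(38/3) = 2 + 3/38 = 79/38
2 + 1/(79/38) = 2 + 38/79 = 196/79
3 + 1/(196/79) = 3 + 79/196 = 667/196
36 + 1/(667/196) = 36 + 196/667 = 24208/667
74 + 1/(24208/667) = 74 + 667/24208 = 1792059/24208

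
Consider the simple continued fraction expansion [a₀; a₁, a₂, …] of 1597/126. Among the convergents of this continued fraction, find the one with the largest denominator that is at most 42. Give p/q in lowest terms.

List convergents until the denominator exceeds the bound:
a_0 = 12: 12/1  (≤ bound)
a_1 = 1: 13/1  (≤ bound)
a_2 = 2: 38/3  (≤ bound)
a_3 = 13: 507/40  (≤ bound)
a_4 = 1: 545/43  (> 42, stop)

507/40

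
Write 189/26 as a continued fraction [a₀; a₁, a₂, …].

[7; 3, 1, 2, 2]

⌊189/26⌋ = 7, remainder 7
⌊26/7⌋ = 3, remainder 5
⌊7/5⌋ = 1, remainder 2
⌊5/2⌋ = 2, remainder 1
⌊2/1⌋ = 2, remainder 0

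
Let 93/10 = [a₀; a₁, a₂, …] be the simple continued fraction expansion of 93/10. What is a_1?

3

⌊93/10⌋ = 9, remainder 3
⌊10/3⌋ = 3, remainder 1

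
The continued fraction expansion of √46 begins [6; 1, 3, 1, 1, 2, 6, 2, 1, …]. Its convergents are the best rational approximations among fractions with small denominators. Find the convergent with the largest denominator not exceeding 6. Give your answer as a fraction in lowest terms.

a_0 = 6: 6/1  (≤ bound)
a_1 = 1: 7/1  (≤ bound)
a_2 = 3: 27/4  (≤ bound)
a_3 = 1: 34/5  (≤ bound)
a_4 = 1: 61/9  (> 6, stop)

34/5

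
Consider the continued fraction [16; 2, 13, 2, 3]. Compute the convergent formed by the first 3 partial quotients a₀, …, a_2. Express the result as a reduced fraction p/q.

Work from the innermost term outward:
Start with 13.
2 + 1/(13/1) = 2 + 1/13 = 27/13
16 + 1/(27/13) = 16 + 13/27 = 445/27

445/27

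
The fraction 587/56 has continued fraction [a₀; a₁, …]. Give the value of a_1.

2

Repeatedly divide and take the remainder:
587 = 10·56 + 27, so a_0 = 10
56 = 2·27 + 2, so a_1 = 2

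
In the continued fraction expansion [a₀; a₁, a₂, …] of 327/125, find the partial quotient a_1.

1

327 = 2·125 + 77, so a_0 = 2
125 = 1·77 + 48, so a_1 = 1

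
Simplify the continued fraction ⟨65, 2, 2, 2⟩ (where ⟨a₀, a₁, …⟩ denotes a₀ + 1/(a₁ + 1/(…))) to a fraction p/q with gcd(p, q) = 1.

Start with 2.
2 + 1/(2/1) = 2 + 1/2 = 5/2
2 + 1/(5/2) = 2 + 2/5 = 12/5
65 + 1/(12/5) = 65 + 5/12 = 785/12

785/12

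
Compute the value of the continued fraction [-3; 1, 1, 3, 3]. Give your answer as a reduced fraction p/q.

-56/23

a_0 = -3: -3/1
a_1 = 1: -2/1
a_2 = 1: -5/2
a_3 = 3: -17/7
a_4 = 3: -56/23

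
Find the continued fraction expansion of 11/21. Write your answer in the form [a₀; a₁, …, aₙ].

[0; 1, 1, 10]

Run the Euclidean algorithm, recording each quotient:
⌊11/21⌋ = 0, remainder 11
⌊21/11⌋ = 1, remainder 10
⌊11/10⌋ = 1, remainder 1
⌊10/1⌋ = 10, remainder 0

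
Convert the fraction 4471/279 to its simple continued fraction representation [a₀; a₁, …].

4471 = 16·279 + 7, so a_0 = 16
279 = 39·7 + 6, so a_1 = 39
7 = 1·6 + 1, so a_2 = 1
6 = 6·1 + 0, so a_3 = 6

[16; 39, 1, 6]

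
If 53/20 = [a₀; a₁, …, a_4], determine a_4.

6

53 = 2·20 + 13, so a_0 = 2
20 = 1·13 + 7, so a_1 = 1
13 = 1·7 + 6, so a_2 = 1
7 = 1·6 + 1, so a_3 = 1
6 = 6·1 + 0, so a_4 = 6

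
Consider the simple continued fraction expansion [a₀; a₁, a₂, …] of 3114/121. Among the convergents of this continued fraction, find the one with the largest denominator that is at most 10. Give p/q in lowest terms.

103/4

List convergents until the denominator exceeds the bound:
a_0 = 25: 25/1  (≤ bound)
a_1 = 1: 26/1  (≤ bound)
a_2 = 2: 77/3  (≤ bound)
a_3 = 1: 103/4  (≤ bound)
a_4 = 3: 386/15  (> 10, stop)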